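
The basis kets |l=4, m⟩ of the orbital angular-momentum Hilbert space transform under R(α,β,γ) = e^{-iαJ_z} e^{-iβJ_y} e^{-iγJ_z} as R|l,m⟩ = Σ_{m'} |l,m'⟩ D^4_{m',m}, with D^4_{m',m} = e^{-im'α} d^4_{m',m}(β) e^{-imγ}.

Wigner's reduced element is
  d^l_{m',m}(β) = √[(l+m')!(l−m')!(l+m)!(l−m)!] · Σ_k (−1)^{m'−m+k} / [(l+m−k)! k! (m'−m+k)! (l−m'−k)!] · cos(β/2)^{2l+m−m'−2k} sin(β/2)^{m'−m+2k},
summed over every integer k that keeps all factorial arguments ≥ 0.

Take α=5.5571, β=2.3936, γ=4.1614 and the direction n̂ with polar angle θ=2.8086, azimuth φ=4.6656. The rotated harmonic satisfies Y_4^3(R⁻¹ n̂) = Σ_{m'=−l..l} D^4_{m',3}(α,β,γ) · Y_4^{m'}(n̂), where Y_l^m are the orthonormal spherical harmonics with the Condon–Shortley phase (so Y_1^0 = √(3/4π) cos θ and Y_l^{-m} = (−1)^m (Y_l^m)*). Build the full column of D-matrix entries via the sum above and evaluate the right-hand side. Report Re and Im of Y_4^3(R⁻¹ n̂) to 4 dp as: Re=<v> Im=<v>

Re=-0.0391 Im=0.1729

Need the full column D^4_{m',3} for m'=−4..4 at α=5.5571, β=2.3936, γ=4.1614.
cos(β/2)=0.365338, sin(β/2)=0.930875
d^4_{-4,3}: single k=7 term ⇒ +0.625863;  D = -0.594205-0.196532i
d^4_{-3,3}: k∈[6..7] ⇒ +0.607906 -0.563807 = +0.044099;  D = -0.022114-0.038154i
d^4_{-2,3}: k∈[5..6] ⇒ +0.382585 -0.827939 = -0.445354;  D = -0.088826+0.436406i
d^4_{-1,3}: k∈[4..5] ⇒ +0.176956 -0.689300 = -0.512344;  D = -0.409748+0.307576i
d^4_{0,3}: k∈[3..4] ⇒ +0.062118 -0.403280 = -0.341162;  D = -0.340011-0.028002i
d^4_{1,3}: k∈[2..3] ⇒ +0.016354 -0.176956 = -0.160602;  D = -0.110938-0.116129i
d^4_{2,3}: k∈[1..2] ⇒ +0.003026 -0.058930 = -0.055904;  D = -0.002038-0.055867i
d^4_{3,3}: k∈[0..1] ⇒ +0.000317 -0.014423 = -0.014106;  D = +0.008975-0.010882i
d^4_{4,3}: single k=0 term ⇒ -0.002287;  D = +0.002260-0.000353i
Y_4^{m'}(θ=2.8086,φ=4.6656) and Σ D·Y over m':
  (-0.5942-0.1965i)·(+0.0050+0.0009i)  (-0.0221-0.0382i)·(-0.0058+0.0409i)  (-0.0888+0.4364i)·(-0.1869-0.0175i)  (-0.4097+0.3076i)·(+0.0222-0.4748i)  (-0.3400-0.0280i)·(+0.4364+0.0000i)  (-0.1109-0.1161i)·(-0.0222-0.4748i)  (-0.0020-0.0559i)·(-0.1869+0.0175i)  (+0.0090-0.0109i)·(+0.0058+0.0409i)  (+0.0023-0.0004i)·(+0.0050-0.0009i)
Y_4^3(R⁻¹ n̂) = -0.039098+0.172877i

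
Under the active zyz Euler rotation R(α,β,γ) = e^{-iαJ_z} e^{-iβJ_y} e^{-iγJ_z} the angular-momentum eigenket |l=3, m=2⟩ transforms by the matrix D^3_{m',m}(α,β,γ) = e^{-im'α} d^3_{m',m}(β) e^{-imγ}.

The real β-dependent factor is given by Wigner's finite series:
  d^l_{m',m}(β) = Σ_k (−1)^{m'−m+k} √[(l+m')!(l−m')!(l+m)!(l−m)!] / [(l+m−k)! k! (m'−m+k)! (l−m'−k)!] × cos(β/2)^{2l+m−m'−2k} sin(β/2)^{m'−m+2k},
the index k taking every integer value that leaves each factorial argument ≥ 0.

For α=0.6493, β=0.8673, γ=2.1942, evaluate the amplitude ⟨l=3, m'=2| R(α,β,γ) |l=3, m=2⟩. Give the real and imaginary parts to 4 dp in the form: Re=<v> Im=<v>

D^3_{2,2}(0.6493,0.8673,2.1942) = e^{-i·2·0.6493}·d^3_{2,2}(0.8673)·e^{-i·2·2.1942}. Compute d first:
c=cos(0.8673/2)=0.907438, s=sin(0.8673/2)=0.420186; N=√[120·1·120·1]=120.000000
k∈{0,1} keeps every argument non-negative
  k=0: (−1)^0·120.0000/(120)·0.9074^6·0.4202^0 = +0.558344
  k=1: (−1)^1·120.0000/(24)·0.9074^4·0.4202^2 = -0.598578
d^3_{2,2}(0.8673) = +0.558344 -0.598578 = -0.040234
D = (+0.268848-0.963183i)·(-0.040234)·(-0.318351+0.947973i) = -0.033293-0.022591i

Re=-0.0333 Im=-0.0226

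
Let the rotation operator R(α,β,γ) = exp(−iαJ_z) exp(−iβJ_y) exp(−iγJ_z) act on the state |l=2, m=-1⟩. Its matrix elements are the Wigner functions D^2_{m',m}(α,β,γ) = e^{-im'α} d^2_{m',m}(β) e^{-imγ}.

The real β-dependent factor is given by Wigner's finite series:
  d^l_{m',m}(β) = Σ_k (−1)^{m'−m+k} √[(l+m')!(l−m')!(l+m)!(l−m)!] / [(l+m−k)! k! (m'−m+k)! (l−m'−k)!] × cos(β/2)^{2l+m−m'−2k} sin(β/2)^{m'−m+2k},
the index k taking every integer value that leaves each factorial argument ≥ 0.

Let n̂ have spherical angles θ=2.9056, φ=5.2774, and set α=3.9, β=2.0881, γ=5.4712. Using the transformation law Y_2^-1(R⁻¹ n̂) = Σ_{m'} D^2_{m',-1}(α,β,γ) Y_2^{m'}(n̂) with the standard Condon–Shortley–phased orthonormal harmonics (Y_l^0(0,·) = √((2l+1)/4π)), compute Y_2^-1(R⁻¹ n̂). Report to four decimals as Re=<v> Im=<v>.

Need the full column D^2_{m',-1} for m'=−2..2 at α=3.9, β=2.0881, γ=5.4712.
cos(β/2)=0.502723, sin(β/2)=0.864447
d^2_{-2,-1}: single k=1 term ⇒ +0.219662;  D = +0.167322+0.142320i
d^2_{-1,-1}: k∈[0..1] ⇒ +0.063873 -0.566574 = -0.502701;  D = +0.501980-0.026921i
d^2_{0,-1}: k∈[0..1] ⇒ -0.269030 +0.795464 = +0.526433;  D = +0.362217-0.382009i
d^2_{1,-1}: k∈[0..1] ⇒ +0.566574 -0.558411 = +0.008163;  D = -0.000003+0.008163i
d^2_{2,-1}: single k=0 term ⇒ -0.649493;  D = +0.446509+0.471668i
Y_2^{m'}(θ=2.9056,φ=5.2774) and Σ D·Y over m':
  (+0.1673+0.1423i)·(-0.0090+0.0191i)  (+0.5020-0.0269i)·(-0.0940-0.1483i)  (+0.3622-0.3820i)·(+0.5791+0.0000i)  (-0.0000+0.0082i)·(+0.0940-0.1483i)  (+0.4465+0.4717i)·(-0.0090-0.0191i)
Y_2^-1(R⁻¹ n̂) = +0.160520-0.303227i

Re=0.1605 Im=-0.3032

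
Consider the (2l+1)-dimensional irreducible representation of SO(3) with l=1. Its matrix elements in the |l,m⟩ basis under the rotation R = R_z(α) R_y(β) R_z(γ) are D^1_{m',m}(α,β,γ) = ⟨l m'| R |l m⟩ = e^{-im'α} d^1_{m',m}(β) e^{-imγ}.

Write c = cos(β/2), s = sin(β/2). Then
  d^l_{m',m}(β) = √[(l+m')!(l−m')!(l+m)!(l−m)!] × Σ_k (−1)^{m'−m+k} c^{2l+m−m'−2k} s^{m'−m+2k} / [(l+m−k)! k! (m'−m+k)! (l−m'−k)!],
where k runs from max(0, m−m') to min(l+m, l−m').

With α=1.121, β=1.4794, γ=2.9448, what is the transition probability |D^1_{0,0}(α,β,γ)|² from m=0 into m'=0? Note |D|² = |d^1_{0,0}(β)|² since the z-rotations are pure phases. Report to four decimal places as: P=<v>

P=0.0083

Split into d^1_{0,0}(β=1.4794) × two z-phases.
Half-angle: c=0.738671, s=0.674066. N=√(1·1·1·1)=1.000000
k: max(0,(0)−(0))=0 … min(1+(0),1−(0))=1
  k=0: (−1)^0·1.0000/(1)·0.7387^2·0.6741^0 = +0.545635
  k=1: (−1)^1·1.0000/(1)·0.7387^0·0.6741^2 = -0.454365
d^1_{0,0}(1.4794) = +0.545635 -0.454365 = +0.091269
|D^1_{0,0}|² = |d^1_{0,0}(β)|² = (+0.091269)² = 0.008330 (the z-rotation phases have unit modulus)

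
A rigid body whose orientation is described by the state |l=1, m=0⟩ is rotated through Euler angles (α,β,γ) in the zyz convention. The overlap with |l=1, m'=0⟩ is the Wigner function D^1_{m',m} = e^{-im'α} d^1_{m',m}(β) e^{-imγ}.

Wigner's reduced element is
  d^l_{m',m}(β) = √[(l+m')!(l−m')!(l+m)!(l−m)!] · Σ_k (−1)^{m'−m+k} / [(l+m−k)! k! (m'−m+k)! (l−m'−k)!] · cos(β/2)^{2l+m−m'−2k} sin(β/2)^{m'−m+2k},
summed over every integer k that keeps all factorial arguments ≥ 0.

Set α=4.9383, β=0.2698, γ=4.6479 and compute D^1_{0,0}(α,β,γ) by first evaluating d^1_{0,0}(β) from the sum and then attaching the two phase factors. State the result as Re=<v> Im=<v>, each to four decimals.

Split into d^1_{0,0}(β=0.2698) × two z-phases.
Half-angle: c=0.990915, s=0.134491. N=√(1·1·1·1)=1.000000
Admissible k: 0..1 (factorial args all ≥0)
  k=0: (−1)^0·1.0000/(1)·0.9909^2·0.1345^0 = +0.981912
  k=1: (−1)^1·1.0000/(1)·0.9909^0·0.1345^2 = -0.018088
d^1_{0,0}(0.2698) = +0.981912 -0.018088 = +0.963824
D = (+1.000000+0.000000i)·(+0.963824)·(+1.000000+0.000000i) = +0.963824+0.000000i

Re=0.9638 Im=0.0000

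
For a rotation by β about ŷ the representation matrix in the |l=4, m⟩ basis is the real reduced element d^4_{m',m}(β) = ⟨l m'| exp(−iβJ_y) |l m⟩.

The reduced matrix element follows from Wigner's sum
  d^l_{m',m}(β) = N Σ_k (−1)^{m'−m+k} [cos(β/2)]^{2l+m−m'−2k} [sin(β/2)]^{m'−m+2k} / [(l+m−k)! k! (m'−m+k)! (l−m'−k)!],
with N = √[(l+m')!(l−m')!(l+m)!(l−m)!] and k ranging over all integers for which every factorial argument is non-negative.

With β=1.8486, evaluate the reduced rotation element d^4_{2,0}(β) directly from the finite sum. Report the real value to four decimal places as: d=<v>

d=-0.1731

d^4_{2,0}(β=1.8486) via Wigner's sum:
c=cos(1.8486/2)=0.602393, s=sin(1.8486/2)=0.798199; N=√[720·2·24·24]=910.735966
Admissible k: 0..2 (factorial args all ≥0)
  k=0: (−1)^2·910.7360/(96)·0.6024^6·0.7982^2 = +0.288819
  k=1: (−1)^3·910.7360/(36)·0.6024^4·0.7982^4 = -1.352248
  k=2: (−1)^4·910.7360/(96)·0.6024^2·0.7982^6 = +0.890327
d^4_{2,0}(1.8486) = +0.288819 -1.352248 +0.890327 = -0.173102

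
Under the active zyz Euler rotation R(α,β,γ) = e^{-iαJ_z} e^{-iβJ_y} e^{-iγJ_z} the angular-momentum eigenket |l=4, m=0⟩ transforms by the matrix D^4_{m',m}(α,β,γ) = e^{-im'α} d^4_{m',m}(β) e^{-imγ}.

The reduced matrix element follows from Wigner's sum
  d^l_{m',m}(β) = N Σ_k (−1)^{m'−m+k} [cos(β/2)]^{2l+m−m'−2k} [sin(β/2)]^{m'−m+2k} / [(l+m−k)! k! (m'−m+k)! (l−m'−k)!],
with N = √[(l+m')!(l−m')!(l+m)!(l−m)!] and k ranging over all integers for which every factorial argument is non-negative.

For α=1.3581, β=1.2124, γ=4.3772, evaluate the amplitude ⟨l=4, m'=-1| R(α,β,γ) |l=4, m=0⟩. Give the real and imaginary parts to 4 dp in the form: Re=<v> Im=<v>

Re=-0.0829 Im=-0.3839

D^4_{-1,0}(1.3581,1.2124,4.3772) = e^{-i·-1·1.3581}·d^4_{-1,0}(1.2124)·e^{-i·0·4.3772}. Compute d first:
c=cos(1.2124/2)=0.821819, s=sin(1.2124/2)=0.569749; N=√[6·120·24·24]=643.987578
k∈{1,2,3,4} keeps every argument non-negative
  k=1: (−1)^0·643.9876/(144)·0.8218^7·0.5697^1 = +0.645107
  k=2: (−1)^1·643.9876/(24)·0.8218^5·0.5697^3 = -1.860360
  k=3: (−1)^2·643.9876/(24)·0.8218^3·0.5697^5 = +0.894152
  k=4: (−1)^3·643.9876/(144)·0.8218^1·0.5697^7 = -0.071627
d^4_{-1,0}(1.2124) = +0.645107 -1.860360 +0.894152 -0.071627 = -0.392728
Phases: e^{-i·(-1)·1.3581}=+0.211096+0.977465i, e^{-i·(0)·4.3772}=+1.000000+0.000000i ⇒ D=-0.082903-0.383878i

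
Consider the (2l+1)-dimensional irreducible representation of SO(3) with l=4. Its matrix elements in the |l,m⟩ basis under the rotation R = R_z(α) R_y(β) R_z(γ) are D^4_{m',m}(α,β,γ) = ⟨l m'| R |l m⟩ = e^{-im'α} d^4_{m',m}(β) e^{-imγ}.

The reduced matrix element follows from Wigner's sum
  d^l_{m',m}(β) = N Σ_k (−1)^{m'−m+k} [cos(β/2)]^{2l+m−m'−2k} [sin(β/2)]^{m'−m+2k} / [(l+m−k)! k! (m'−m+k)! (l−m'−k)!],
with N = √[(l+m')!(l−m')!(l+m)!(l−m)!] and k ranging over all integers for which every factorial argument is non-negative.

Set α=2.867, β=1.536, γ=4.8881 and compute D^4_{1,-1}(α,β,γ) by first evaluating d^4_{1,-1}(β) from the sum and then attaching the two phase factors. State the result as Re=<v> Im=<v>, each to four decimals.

Re=0.1671 Im=-0.3457

First d^4_{1,-1}(β=1.536), then the phase factors e^{-i(1)α} and e^{-i(-1)γ}:
c=cos(1.536/2)=0.719302, s=sin(1.536/2)=0.694698; N=√[120·6·6·120]=720.000000
Admissible k: 0..3 (factorial args all ≥0)
  k=0: (−1)^2·720.0000/(72)·0.7193^6·0.6947^2 = +0.668433
  k=1: (−1)^3·720.0000/(24)·0.7193^4·0.6947^4 = -1.870464
  k=2: (−1)^4·720.0000/(48)·0.7193^2·0.6947^6 = +0.872348
  k=3: (−1)^5·720.0000/(720)·0.7193^0·0.6947^8 = -0.054246
d^4_{1,-1}(1.536) = +0.668433 -1.870464 +0.872348 -0.054246 = -0.383930
Attach z-rotation phases: D = e^{-i(1)(2.867)}·(-0.383930)·e^{-i(-1)(4.8881)} = +0.167101-0.345658i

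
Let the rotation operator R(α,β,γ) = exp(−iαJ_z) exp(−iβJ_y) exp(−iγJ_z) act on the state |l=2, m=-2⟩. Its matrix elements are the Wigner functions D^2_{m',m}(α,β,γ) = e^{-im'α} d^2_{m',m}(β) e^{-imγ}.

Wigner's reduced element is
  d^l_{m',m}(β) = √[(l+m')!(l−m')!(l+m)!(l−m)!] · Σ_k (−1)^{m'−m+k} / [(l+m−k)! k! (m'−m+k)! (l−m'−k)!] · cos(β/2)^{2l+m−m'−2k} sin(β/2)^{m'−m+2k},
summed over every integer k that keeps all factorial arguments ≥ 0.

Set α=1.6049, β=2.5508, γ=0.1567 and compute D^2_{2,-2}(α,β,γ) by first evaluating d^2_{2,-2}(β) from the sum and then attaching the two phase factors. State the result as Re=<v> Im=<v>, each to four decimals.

Split into d^2_{2,-2}(β=2.5508) × two z-phases.
c=cos(2.5508/2)=0.291119, s=sin(2.5508/2)=0.956687; N=√[24·1·1·24]=24.000000
k: max(0,(-2)−(2))=0 … min(2+(-2),2−(2))=0
  k=0: (−1)^4·24.0000/(24)·0.2911^0·0.9567^4 = +0.837682
d^2_{2,-2}(2.5508) = +0.837682
D = (-0.997675+0.068154i)·(+0.837682)·(+0.951291+0.308295i) = -0.812627-0.203342i

Re=-0.8126 Im=-0.2033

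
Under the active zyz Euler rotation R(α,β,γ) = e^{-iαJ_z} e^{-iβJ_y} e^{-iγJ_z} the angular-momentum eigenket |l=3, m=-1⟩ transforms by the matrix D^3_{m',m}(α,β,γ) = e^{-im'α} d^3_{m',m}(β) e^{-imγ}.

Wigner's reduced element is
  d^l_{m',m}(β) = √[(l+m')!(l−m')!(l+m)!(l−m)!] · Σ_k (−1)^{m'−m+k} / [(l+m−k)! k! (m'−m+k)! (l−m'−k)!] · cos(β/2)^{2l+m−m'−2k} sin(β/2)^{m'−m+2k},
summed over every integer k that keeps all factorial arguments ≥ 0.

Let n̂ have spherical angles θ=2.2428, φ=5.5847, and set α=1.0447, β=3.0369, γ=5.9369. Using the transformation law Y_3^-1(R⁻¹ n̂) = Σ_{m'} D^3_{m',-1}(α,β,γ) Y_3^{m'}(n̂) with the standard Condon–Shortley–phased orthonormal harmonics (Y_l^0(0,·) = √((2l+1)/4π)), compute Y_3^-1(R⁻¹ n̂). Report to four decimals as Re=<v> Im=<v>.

Re=0.1204 Im=0.1766

Need the full column D^3_{m',-1} for m'=−3..3 at α=1.0447, β=3.0369, γ=5.9369.
cos(β/2)=0.052322, sin(β/2)=0.998630
d^3_{-3,-1}: single k=2 term ⇒ +0.000029;  D = -0.000027+0.000010i
d^3_{-2,-1}: k∈[1..2] ⇒ +0.000001 -0.000902 = -0.000901;  D = +0.000154-0.000888i
d^3_{-1,-1}: k∈[0..2] ⇒ +0.000000 -0.000060 +0.016336 = +0.016276;  D = +0.012465+0.010466i
d^3_{0,-1}: k∈[0..2] ⇒ -0.000001 +0.001482 -0.180012 = -0.178531;  D = -0.167934+0.060595i
d^3_{1,-1}: k∈[0..2] ⇒ +0.000045 -0.021781 +0.991810 = +0.970073;  D = +0.173491-0.954433i
d^3_{2,-1}: k∈[0..1] ⇒ -0.000902 +0.164328 = +0.163426;  D = -0.124371-0.106018i
d^3_{3,-1}: single k=0 term ⇒ +0.010545;  D = -0.009945+0.003505i
Y_3^{m'}(θ=2.2428,φ=5.5847) and Σ D·Y over m':
  (-0.0000+0.0000i)·(-0.1002+0.1731i)  (+0.0002-0.0009i)·(-0.0674-0.3838i)  (+0.0125+0.0105i)·(+0.1817+0.1525i)  (-0.1679+0.0606i)·(+0.2468+0.0000i)  (+0.1735-0.9544i)·(-0.1817+0.1525i)  (-0.1244-0.1060i)·(-0.0674+0.3838i)  (-0.0099+0.0035i)·(+0.1002+0.1731i)
Y_3^-1(R⁻¹ n̂) = +0.120414+0.176631i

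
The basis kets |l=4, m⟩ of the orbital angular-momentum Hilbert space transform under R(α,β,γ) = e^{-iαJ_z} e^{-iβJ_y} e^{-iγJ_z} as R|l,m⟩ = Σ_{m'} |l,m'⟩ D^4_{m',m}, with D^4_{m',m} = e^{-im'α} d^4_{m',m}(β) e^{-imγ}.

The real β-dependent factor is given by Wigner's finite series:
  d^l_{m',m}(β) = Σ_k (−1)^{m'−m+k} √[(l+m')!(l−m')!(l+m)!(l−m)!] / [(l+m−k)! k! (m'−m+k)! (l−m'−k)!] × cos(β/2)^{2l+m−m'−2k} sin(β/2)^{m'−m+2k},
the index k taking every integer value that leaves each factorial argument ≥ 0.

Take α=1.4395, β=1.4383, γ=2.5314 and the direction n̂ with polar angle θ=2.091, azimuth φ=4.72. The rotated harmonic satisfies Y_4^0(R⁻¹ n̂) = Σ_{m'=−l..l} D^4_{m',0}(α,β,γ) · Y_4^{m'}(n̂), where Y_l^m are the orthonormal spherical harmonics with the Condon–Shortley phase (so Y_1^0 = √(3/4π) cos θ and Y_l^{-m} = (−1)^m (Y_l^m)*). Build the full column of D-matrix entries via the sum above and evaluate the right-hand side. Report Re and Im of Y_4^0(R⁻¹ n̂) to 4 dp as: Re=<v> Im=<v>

Re=0.2695 Im=0.0000

Need the full column D^4_{m',0} for m'=−4..4 at α=1.4395, β=1.4383, γ=2.5314.
cos(β/2)=0.752366, sin(β/2)=0.658745
d^4_{-4,0}: single k=4 term ⇒ +0.504819;  D = +0.436785-0.253103i
d^4_{-3,0}: k∈[3..4] ⇒ +0.815384 -0.625085 = +0.190299;  D = -0.073033-0.175727i
d^4_{-2,0}: k∈[2..4] ⇒ +0.746674 -1.526430 +0.438819 = -0.340937;  D = +0.329250-0.088502i
d^4_{-1,0}: k∈[1..4] ⇒ +0.402010 -1.849118 +1.417560 -0.181120 = -0.210668;  D = -0.027581-0.208855i
d^4_{0,0}: k∈[0..4] ⇒ +0.102668 -1.259302 +2.172148 -0.740089 +0.035460 = +0.310885;  D = +0.310885+0.000000i
d^4_{1,0}: k∈[0..3] ⇒ -0.402010 +1.849118 -1.417560 +0.181120 = +0.210668;  D = +0.027581-0.208855i
d^4_{2,0}: k∈[0..2] ⇒ +0.746674 -1.526430 +0.438819 = -0.340937;  D = +0.329250+0.088502i
d^4_{3,0}: k∈[0..1] ⇒ -0.815384 +0.625085 = -0.190299;  D = +0.073033-0.175727i
d^4_{4,0}: single k=0 term ⇒ +0.504819;  D = +0.436785+0.253103i
Y_4^{m'}(θ=2.091,φ=4.72) and Σ D·Y over m':
  (+0.4368-0.2531i)·(+0.2508-0.0076i)  (-0.0730-0.1757i)·(+0.0093+0.4064i)  (+0.3292-0.0885i)·(-0.1837+0.0028i)  (-0.0276-0.2089i)·(+0.0020+0.2592i)  (+0.3109+0.0000i)·(-0.2407+0.0000i)  (+0.0276-0.2089i)·(-0.0020+0.2592i)  (+0.3292+0.0885i)·(-0.1837-0.0028i)  (+0.0730-0.1757i)·(-0.0093+0.4064i)  (+0.4368+0.2531i)·(+0.2508+0.0076i)
Y_4^0(R⁻¹ n̂) = +0.269520+0.000000i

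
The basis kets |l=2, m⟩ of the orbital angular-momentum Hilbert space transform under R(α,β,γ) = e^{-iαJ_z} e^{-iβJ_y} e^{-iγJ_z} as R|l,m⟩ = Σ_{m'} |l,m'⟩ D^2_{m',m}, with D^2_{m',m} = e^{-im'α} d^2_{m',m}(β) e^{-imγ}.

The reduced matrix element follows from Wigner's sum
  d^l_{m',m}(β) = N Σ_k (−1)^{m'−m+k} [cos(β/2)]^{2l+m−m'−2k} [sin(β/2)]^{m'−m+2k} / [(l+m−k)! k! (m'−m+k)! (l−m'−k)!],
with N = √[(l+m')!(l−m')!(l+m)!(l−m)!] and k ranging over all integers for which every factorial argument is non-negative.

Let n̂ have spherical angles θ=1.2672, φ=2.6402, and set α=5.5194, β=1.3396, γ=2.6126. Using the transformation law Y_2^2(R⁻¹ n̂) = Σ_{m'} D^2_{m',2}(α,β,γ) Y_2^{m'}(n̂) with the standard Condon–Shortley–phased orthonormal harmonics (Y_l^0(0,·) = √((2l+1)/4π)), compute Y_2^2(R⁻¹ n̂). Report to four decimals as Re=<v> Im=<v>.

Need the full column D^2_{m',2} for m'=−2..2 at α=5.5194, β=1.3396, γ=2.6126.
cos(β/2)=0.783946, sin(β/2)=0.620829
d^2_{-2,2}: single k=4 term ⇒ +0.148555;  D = +0.132475-0.067224i
d^2_{-1,2}: single k=3 term ⇒ +0.375174;  D = +0.359054+0.108791i
d^2_{0,2}: single k=2 term ⇒ +0.580219;  D = +0.284672+0.505585i
d^2_{1,2}: single k=1 term ⇒ +0.598219;  D = -0.148566+0.579478i
d^2_{2,2}: single k=0 term ⇒ +0.377698;  D = -0.320799+0.199358i
Y_2^{m'}(θ=1.2672,φ=2.6402) and Σ D·Y over m':
  (+0.1325-0.0672i)·(+0.1892+0.2965i)  (+0.3591+0.1088i)·(-0.1933-0.1059i)  (+0.2847+0.5056i)·(-0.2308+0.0000i)  (-0.1486+0.5795i)·(+0.1933-0.1059i)  (-0.3208+0.1994i)·(+0.1892-0.2965i)
Y_2^2(R⁻¹ n̂) = -0.047497+0.111374i

Re=-0.0475 Im=0.1114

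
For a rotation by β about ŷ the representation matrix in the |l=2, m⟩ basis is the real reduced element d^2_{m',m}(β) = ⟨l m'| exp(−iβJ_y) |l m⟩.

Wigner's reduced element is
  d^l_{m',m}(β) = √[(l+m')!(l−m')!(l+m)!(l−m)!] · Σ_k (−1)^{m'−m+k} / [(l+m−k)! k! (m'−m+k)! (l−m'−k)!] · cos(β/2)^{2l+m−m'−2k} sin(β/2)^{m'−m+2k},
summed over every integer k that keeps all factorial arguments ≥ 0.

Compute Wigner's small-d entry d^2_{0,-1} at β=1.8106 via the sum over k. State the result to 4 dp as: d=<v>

d=0.2826

d^2_{0,-1}(β=1.8106) via Wigner's sum:
Half-angle: c=0.617450, s=0.786610. N=√(2·2·1·6)=4.898979
The bounds max(0,m−m')=0 and min(l+m,l−m')=1 give 2 terms
  k=0: (−1)^1·4.8990/(2)·0.6174^3·0.7866^1 = -0.453565
  k=1: (−1)^2·4.8990/(2)·0.6174^1·0.7866^3 = +0.736133
d^2_{0,-1}(1.8106) = -0.453565 +0.736133 = +0.282568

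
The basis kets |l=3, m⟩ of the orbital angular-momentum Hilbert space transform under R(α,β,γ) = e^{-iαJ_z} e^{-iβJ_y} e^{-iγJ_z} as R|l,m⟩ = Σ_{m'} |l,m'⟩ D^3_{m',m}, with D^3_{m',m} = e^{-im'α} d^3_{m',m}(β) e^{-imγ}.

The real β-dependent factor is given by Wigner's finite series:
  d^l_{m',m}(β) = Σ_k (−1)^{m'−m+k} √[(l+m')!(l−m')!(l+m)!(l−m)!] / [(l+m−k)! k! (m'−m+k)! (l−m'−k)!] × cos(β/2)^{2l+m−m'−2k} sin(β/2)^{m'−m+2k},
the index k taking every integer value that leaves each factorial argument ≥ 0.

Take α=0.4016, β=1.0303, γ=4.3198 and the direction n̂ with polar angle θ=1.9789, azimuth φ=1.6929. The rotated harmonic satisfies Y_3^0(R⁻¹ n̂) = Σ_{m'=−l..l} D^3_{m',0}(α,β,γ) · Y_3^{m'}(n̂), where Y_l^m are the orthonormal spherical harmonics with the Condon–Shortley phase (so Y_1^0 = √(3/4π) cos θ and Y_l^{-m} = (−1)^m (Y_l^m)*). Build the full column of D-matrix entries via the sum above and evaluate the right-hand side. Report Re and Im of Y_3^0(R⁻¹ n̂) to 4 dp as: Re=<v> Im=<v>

Re=-0.0144 Im=0.0000

Need the full column D^3_{m',0} for m'=−3..3 at α=0.4016, β=1.0303, γ=4.3198.
cos(β/2)=0.870219, sin(β/2)=0.492665
d^3_{-3,0}: single k=3 term ⇒ +0.352417;  D = +0.126123+0.329075i
d^3_{-2,0}: k∈[2..3] ⇒ +0.762393 -0.244358 = +0.518035;  D = +0.359727+0.372769i
d^3_{-1,0}: k∈[1..3] ⇒ +0.851697 -0.818943 +0.087494 = +0.120249;  D = +0.110681+0.047004i
d^3_{0,0}: k∈[0..3] ⇒ +0.434281 -1.252739 +0.401520 -0.014299 = -0.431237;  D = -0.431237+0.000000i
d^3_{1,0}: k∈[0..2] ⇒ -0.851697 +0.818943 -0.087494 = -0.120249;  D = -0.110681+0.047004i
d^3_{2,0}: k∈[0..1] ⇒ +0.762393 -0.244358 = +0.518035;  D = +0.359727-0.372769i
d^3_{3,0}: single k=0 term ⇒ -0.352417;  D = -0.126123+0.329075i
Y_3^{m'}(θ=1.9789,φ=1.6929) and Σ D·Y over m':
  (+0.1261+0.3291i)·(+0.1156+0.3012i)  (+0.3597+0.3728i)·(+0.3316-0.0826i)  (+0.1107+0.0470i)·(+0.0077+0.0626i)  (-0.4312+0.0000i)·(+0.3277+0.0000i)  (-0.1107+0.0470i)·(-0.0077+0.0626i)  (+0.3597-0.3728i)·(+0.3316+0.0826i)  (-0.1261+0.3291i)·(-0.1156+0.3012i)
Y_3^0(R⁻¹ n̂) = -0.014446+0.000000i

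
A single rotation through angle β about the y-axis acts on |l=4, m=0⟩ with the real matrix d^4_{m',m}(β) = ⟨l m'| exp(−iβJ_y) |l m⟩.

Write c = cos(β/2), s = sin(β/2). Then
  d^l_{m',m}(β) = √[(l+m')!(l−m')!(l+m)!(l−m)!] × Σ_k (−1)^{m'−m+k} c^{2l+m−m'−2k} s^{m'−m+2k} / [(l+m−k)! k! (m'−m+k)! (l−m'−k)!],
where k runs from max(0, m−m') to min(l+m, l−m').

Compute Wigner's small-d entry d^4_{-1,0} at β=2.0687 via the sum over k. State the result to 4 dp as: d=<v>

d^4_{-1,0}(β=2.0687) via Wigner's sum:
With c≡cos(β/2)=0.511085 and s≡sin(β/2)=0.859530, N=[6·120·24·24]^{1/2}=643.987578
k: max(0,(0)−(-1))=1 … min(4+(0),4−(-1))=4
  k=1: (−1)^0·643.9876/(144)·0.5111^7·0.8595^1 = +0.035013
  k=2: (−1)^1·643.9876/(24)·0.5111^5·0.8595^3 = -0.594175
  k=3: (−1)^2·643.9876/(24)·0.5111^3·0.8595^5 = +1.680548
  k=4: (−1)^3·643.9876/(144)·0.5111^1·0.8595^7 = -0.792203
d^4_{-1,0}(2.0687) = +0.035013 -0.594175 +1.680548 -0.792203 = +0.329183

d=0.3292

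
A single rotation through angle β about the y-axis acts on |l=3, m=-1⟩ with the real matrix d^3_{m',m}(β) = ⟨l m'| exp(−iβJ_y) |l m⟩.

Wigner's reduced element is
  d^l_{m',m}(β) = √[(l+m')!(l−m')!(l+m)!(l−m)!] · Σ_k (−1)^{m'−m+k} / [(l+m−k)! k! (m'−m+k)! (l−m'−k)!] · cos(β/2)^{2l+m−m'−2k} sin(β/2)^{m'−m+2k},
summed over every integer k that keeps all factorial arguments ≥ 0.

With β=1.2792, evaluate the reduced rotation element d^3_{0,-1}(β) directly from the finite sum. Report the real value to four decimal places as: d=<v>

d^3_{0,-1}(β=1.2792) via Wigner's sum:
Half-angle: c=0.802335, s=0.596875. N=√(6·6·2·24)=41.569219
k∈{0,1,2} keeps every argument non-negative
  k=0: (−1)^1·41.5692/(12)·0.8023^5·0.5969^1 = -0.687466
  k=1: (−1)^2·41.5692/(4)·0.8023^3·0.5969^3 = +1.141373
  k=2: (−1)^3·41.5692/(12)·0.8023^1·0.5969^5 = -0.210553
d^3_{0,-1}(1.2792) = -0.687466 +1.141373 -0.210553 = +0.243354

d=0.2434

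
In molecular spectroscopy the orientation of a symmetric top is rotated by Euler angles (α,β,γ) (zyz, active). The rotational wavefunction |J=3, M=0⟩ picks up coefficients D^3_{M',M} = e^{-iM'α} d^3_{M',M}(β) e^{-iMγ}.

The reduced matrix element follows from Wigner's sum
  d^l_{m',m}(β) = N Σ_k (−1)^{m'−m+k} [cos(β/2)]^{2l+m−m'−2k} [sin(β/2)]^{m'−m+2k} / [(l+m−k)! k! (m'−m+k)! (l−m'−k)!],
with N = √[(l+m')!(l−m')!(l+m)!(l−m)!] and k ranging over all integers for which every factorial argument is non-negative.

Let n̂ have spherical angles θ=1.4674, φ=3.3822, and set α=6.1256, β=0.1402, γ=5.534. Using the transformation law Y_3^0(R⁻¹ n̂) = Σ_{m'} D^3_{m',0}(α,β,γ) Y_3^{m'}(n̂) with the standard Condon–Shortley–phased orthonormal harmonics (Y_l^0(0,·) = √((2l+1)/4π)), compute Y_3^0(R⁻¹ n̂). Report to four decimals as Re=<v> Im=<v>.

Re=0.0290 Im=0.0000

Need the full column D^3_{m',0} for m'=−3..3 at α=6.1256, β=0.1402, γ=5.534.
cos(β/2)=0.997544, sin(β/2)=0.070043
d^3_{-3,0}: single k=3 term ⇒ +0.001525;  D = +0.001358-0.000695i
d^3_{-2,0}: k∈[2..3] ⇒ +0.026608 -0.000131 = +0.026477;  D = +0.025173-0.008207i
d^3_{-1,0}: k∈[1..3] ⇒ +0.239670 -0.003545 +0.000006 = +0.236131;  D = +0.233205-0.037057i
d^3_{0,0}: k∈[0..3] ⇒ +0.985354 -0.043722 +0.000216 -0.000000 = +0.941848;  D = +0.941848+0.000000i
d^3_{1,0}: k∈[0..2] ⇒ -0.239670 +0.003545 -0.000006 = -0.236131;  D = -0.233205-0.037057i
d^3_{2,0}: k∈[0..1] ⇒ +0.026608 -0.000131 = +0.026477;  D = +0.025173+0.008207i
d^3_{3,0}: single k=0 term ⇒ -0.001525;  D = -0.001358-0.000695i
Y_3^{m'}(θ=1.4674,φ=3.3822) and Σ D·Y over m':
  (+0.0014-0.0007i)·(-0.3082+0.2713i)  (+0.0252-0.0082i)·(+0.0925-0.0483i)  (+0.2332-0.0371i)·(+0.2956-0.0725i)  (+0.9418+0.0000i)·(-0.1135+0.0000i)  (-0.2332-0.0371i)·(-0.2956-0.0725i)  (+0.0252+0.0082i)·(+0.0925+0.0483i)  (-0.0014-0.0007i)·(+0.3082+0.2713i)
Y_3^0(R⁻¹ n̂) = +0.028987-0.000000i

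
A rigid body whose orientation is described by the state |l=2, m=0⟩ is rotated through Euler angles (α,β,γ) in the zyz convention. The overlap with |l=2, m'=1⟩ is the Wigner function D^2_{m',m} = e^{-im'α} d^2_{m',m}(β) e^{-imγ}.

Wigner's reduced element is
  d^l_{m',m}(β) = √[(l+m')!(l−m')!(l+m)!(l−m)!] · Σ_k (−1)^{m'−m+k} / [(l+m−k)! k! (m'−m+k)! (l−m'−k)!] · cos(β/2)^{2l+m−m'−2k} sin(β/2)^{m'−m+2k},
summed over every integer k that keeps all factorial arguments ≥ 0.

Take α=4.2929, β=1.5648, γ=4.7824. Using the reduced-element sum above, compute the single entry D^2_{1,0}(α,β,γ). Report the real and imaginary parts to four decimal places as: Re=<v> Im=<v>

Re=0.0030 Im=-0.0067

First d^2_{1,0}(β=1.5648), then the phase factors e^{-i(1)α} and e^{-i(0)γ}:
c=cos(1.5648/2)=0.709224, s=sin(1.5648/2)=0.704984; N=√[6·1·2·2]=4.898979
k∈{0,1} keeps every argument non-negative
  k=0: (−1)^1·4.8990/(2)·0.7092^3·0.7050^1 = -0.616033
  k=1: (−1)^2·4.8990/(2)·0.7092^1·0.7050^3 = +0.608690
d^2_{1,0}(1.5648) = -0.616033 +0.608690 = -0.007344
Phases: e^{-i·(1)·4.2929}=-0.407294+0.913297i, e^{-i·(0)·4.7824}=+1.000000+0.000000i ⇒ D=+0.002991-0.006707i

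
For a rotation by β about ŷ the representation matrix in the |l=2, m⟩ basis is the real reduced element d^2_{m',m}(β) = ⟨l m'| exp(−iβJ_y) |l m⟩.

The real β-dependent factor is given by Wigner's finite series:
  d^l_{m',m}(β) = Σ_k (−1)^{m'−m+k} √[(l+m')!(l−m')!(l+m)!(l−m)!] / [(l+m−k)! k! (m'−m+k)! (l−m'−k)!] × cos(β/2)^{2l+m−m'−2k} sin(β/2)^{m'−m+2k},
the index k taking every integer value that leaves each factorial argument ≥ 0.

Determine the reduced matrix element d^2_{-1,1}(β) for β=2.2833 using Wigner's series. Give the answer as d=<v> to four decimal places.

d^2_{-1,1}(β=2.2833) via Wigner's sum:
Half-angle: c=0.416095, s=0.909321. N=√(1·6·6·1)=6.000000
k∈{2,3} keeps every argument non-negative
  k=2: (−1)^0·6.0000/(2)·0.4161^2·0.9093^2 = +0.429477
  k=3: (−1)^1·6.0000/(6)·0.4161^0·0.9093^4 = -0.683706
d^2_{-1,1}(2.2833) = +0.429477 -0.683706 = -0.254229

d=-0.2542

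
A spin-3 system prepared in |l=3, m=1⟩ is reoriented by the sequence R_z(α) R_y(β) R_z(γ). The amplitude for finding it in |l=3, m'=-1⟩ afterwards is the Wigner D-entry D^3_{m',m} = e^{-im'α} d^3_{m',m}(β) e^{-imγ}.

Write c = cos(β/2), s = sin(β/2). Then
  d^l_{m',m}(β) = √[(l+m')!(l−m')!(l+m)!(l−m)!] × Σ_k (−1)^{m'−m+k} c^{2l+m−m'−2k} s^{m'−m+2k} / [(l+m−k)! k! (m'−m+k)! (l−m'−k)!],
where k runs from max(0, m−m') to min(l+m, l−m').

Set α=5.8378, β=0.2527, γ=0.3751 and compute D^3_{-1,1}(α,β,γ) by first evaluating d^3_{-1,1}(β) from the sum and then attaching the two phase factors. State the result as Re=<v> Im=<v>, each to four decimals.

D^3_{-1,1}(5.8378,0.2527,0.3751) = e^{-i·-1·5.8378}·d^3_{-1,1}(0.2527)·e^{-i·1·0.3751}. Compute d first:
Half-angle: c=0.992028, s=0.126014. N=√(2·24·24·2)=48.000000
The bounds max(0,m−m')=2 and min(l+m,l−m')=4 give 3 terms
  k=2: (−1)^0·48.0000/(8)·0.9920^4·0.1260^2 = +0.092275
  k=3: (−1)^1·48.0000/(6)·0.9920^2·0.1260^4 = -0.001985
  k=4: (−1)^2·48.0000/(48)·0.9920^0·0.1260^6 = +0.000004
d^3_{-1,1}(0.2527) = +0.092275 -0.001985 +0.000004 = +0.090294
Phases: e^{-i·(-1)·5.8378}=+0.902445-0.430806i, e^{-i·(1)·0.3751}=+0.930471-0.366366i ⇒ D=+0.061569-0.066048i

Re=0.0616 Im=-0.0660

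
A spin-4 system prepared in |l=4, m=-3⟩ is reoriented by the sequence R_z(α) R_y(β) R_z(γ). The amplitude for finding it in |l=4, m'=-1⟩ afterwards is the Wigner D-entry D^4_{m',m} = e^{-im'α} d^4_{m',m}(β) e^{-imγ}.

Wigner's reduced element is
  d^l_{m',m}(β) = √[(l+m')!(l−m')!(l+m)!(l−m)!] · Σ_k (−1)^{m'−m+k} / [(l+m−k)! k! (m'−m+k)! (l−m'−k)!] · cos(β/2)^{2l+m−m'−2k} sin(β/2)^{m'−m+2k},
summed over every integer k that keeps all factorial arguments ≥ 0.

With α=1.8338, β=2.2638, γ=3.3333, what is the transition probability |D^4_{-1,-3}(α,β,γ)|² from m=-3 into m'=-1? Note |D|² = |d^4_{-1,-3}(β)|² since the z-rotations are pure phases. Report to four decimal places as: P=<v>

P=0.0632

First d^4_{-1,-3}(β=2.2638), then the phase factors e^{-i(-1)α} and e^{-i(-3)γ}:
Half-angle: c=0.424941, s=0.905221. N=√(6·120·1·5040)=1904.940944
k: max(0,(-3)−(-1))=0 … min(4+(-3),4−(-1))=1
  k=0: (−1)^2·1904.9409/(240)·0.4249^6·0.9052^2 = +0.038296
  k=1: (−1)^3·1904.9409/(144)·0.4249^4·0.9052^4 = -0.289635
d^4_{-1,-3}(2.2638) = +0.038296 -0.289635 = -0.251339
|D^4_{-1,-3}|² = |d^4_{-1,-3}(β)|² = (-0.251339)² = 0.063171 (the z-rotation phases have unit modulus)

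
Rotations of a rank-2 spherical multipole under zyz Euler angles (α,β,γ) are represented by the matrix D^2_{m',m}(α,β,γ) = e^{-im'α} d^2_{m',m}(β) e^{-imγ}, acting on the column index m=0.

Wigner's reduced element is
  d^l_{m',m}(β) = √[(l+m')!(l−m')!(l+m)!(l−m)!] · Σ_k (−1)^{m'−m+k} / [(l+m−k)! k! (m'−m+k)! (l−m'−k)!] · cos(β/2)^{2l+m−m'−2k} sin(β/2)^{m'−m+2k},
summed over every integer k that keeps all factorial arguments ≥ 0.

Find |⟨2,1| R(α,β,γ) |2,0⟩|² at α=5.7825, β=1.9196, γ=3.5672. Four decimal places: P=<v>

D^2_{1,0}(5.7825,1.9196,3.5672) = e^{-i·1·5.7825}·d^2_{1,0}(1.9196)·e^{-i·0·3.5672}. Compute d first:
With c≡cos(β/2)=0.573684 and s≡sin(β/2)=0.819077, N=[6·1·2·2]^{1/2}=4.898979
The bounds max(0,m−m')=0 and min(l+m,l−m')=1 give 2 terms
  k=0: (−1)^1·4.8990/(2)·0.5737^3·0.8191^1 = -0.378807
  k=1: (−1)^2·4.8990/(2)·0.5737^1·0.8191^3 = +0.772186
d^2_{1,0}(1.9196) = -0.378807 +0.772186 = +0.393379
|D^2_{1,0}|² = |d^2_{1,0}(β)|² = (+0.393379)² = 0.154747 (the z-rotation phases have unit modulus)

P=0.1547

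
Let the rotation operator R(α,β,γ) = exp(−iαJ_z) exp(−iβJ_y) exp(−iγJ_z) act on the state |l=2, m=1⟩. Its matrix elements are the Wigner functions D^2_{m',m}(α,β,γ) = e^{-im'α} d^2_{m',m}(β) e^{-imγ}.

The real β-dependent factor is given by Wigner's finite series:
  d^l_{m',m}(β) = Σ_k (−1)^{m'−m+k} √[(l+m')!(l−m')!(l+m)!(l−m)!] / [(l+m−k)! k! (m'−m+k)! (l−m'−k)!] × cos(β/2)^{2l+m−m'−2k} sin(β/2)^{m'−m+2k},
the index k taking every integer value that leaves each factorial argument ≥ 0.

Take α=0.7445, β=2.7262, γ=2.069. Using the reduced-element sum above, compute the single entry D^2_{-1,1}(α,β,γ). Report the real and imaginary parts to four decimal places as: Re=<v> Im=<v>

Re=-0.1937 Im=0.7706

Split into d^2_{-1,1}(β=2.7262) × two z-phases.
c=cos(2.7262/2)=0.206206, s=sin(2.7262/2)=0.978509; N=√[1·6·6·1]=6.000000
The bounds max(0,m−m')=2 and min(l+m,l−m')=3 give 2 terms
  k=2: (−1)^0·6.0000/(2)·0.2062^2·0.9785^2 = +0.122139
  k=3: (−1)^1·6.0000/(6)·0.2062^0·0.9785^4 = -0.916766
d^2_{-1,1}(2.7262) = +0.122139 -0.916766 = -0.794627
Attach z-rotation phases: D = e^{-i(-1)(0.7445)}·(-0.794627)·e^{-i(1)(2.069)} = -0.193741+0.770647i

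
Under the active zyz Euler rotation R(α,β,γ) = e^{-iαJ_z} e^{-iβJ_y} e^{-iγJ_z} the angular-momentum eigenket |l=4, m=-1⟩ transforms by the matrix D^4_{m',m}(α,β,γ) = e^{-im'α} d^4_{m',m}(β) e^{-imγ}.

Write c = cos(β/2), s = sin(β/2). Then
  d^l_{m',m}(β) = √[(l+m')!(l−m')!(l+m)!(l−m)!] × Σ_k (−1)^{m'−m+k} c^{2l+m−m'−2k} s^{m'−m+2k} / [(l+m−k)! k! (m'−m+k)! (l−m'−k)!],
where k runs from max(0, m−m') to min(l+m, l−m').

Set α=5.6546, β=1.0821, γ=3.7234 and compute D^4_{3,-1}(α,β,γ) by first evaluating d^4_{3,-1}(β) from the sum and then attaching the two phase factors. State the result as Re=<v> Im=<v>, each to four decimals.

Re=0.3076 Im=-0.2457

D^4_{3,-1}(5.6546,1.0821,3.7234) = e^{-i·3·5.6546}·d^4_{3,-1}(1.0821)·e^{-i·-1·3.7234}. Compute d first:
With c≡cos(β/2)=0.857168 and s≡sin(β/2)=0.515036, N=[5040·1·6·120]^{1/2}=1904.940944
Admissible k: 0..1 (factorial args all ≥0)
  k=0: (−1)^4·1904.9409/(144)·0.8572^4·0.5150^4 = +0.502499
  k=1: (−1)^5·1904.9409/(240)·0.8572^2·0.5150^6 = -0.108850
d^4_{3,-1}(1.0821) = +0.502499 -0.108850 = +0.393648
Phases: e^{-i·(3)·5.6546}=-0.309778+0.950809i, e^{-i·(-1)·3.7234}=-0.835471-0.549535i ⇒ D=+0.307563-0.245691i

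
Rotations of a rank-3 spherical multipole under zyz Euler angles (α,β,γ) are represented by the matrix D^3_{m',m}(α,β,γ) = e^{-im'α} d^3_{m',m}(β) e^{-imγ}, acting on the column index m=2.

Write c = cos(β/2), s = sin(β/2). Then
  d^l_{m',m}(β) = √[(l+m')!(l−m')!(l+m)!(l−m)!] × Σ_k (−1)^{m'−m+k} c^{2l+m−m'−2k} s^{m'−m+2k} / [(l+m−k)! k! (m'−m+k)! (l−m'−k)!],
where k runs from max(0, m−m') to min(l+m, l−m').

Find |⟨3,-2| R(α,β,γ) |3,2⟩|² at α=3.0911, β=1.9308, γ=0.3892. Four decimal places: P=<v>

P=0.1859

Split into d^3_{-2,2}(β=1.9308) × two z-phases.
With c≡cos(β/2)=0.569088 and s≡sin(β/2)=0.822277, N=[1·120·120·1]^{1/2}=120.000000
k: max(0,(2)−(-2))=4 … min(3+(2),3−(-2))=5
  k=4: (−1)^0·120.0000/(24)·0.5691^2·0.8223^4 = +0.740288
  k=5: (−1)^1·120.0000/(120)·0.5691^0·0.8223^6 = -0.309106
d^3_{-2,2}(1.9308) = +0.740288 -0.309106 = +0.431182
|D^3_{-2,2}|² = |d^3_{-2,2}(β)|² = (+0.431182)² = 0.185918 (the z-rotation phases have unit modulus)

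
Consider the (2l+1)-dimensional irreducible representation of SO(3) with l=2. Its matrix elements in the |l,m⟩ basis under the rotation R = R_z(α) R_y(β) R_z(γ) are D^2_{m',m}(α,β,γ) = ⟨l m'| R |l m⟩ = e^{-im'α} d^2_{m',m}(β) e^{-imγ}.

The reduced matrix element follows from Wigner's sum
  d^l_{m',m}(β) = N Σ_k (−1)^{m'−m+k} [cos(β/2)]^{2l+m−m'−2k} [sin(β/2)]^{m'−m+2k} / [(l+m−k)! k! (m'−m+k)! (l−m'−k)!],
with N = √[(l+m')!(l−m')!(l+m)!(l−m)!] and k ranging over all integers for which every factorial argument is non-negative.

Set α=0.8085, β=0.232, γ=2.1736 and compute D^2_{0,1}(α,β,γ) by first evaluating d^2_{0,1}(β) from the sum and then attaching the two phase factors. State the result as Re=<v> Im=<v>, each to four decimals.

Split into d^2_{0,1}(β=0.232) × two z-phases.
Half-angle: c=0.993280, s=0.115740. N=√(2·2·6·1)=4.898979
k∈{1,2} keeps every argument non-negative
  k=1: (−1)^0·4.8990/(2)·0.9933^3·0.1157^1 = +0.277827
  k=2: (−1)^1·4.8990/(2)·0.9933^1·0.1157^3 = -0.003772
d^2_{0,1}(0.232) = +0.277827 -0.003772 = +0.274054
Attach z-rotation phases: D = e^{-i(0)(0.8085)}·(+0.274054)·e^{-i(1)(2.1736)} = -0.155376-0.225752i

Re=-0.1554 Im=-0.2258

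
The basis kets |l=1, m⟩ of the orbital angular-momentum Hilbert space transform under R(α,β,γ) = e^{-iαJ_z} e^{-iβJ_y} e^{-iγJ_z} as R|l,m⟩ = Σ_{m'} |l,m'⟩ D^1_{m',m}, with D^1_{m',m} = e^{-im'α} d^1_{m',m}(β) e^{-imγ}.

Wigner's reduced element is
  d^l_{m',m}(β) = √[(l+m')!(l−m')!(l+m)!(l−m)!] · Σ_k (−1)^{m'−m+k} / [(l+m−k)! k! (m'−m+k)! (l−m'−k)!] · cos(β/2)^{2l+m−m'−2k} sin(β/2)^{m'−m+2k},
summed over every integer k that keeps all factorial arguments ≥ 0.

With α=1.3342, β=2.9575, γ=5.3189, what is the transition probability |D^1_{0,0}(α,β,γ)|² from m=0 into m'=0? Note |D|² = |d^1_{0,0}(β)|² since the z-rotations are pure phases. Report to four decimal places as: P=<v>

D^1_{0,0}(1.3342,2.9575,5.3189) = e^{-i·0·1.3342}·d^1_{0,0}(2.9575)·e^{-i·0·5.3189}. Compute d first:
Half-angle: c=0.091916, s=0.995767. N=√(1·1·1·1)=1.000000
The bounds max(0,m−m')=0 and min(l+m,l−m')=1 give 2 terms
  k=0: (−1)^0·1.0000/(1)·0.0919^2·0.9958^0 = +0.008449
  k=1: (−1)^1·1.0000/(1)·0.0919^0·0.9958^2 = -0.991551
d^1_{0,0}(2.9575) = +0.008449 -0.991551 = -0.983103
|D^1_{0,0}|² = |d^1_{0,0}(β)|² = (-0.983103)² = 0.966491 (the z-rotation phases have unit modulus)

P=0.9665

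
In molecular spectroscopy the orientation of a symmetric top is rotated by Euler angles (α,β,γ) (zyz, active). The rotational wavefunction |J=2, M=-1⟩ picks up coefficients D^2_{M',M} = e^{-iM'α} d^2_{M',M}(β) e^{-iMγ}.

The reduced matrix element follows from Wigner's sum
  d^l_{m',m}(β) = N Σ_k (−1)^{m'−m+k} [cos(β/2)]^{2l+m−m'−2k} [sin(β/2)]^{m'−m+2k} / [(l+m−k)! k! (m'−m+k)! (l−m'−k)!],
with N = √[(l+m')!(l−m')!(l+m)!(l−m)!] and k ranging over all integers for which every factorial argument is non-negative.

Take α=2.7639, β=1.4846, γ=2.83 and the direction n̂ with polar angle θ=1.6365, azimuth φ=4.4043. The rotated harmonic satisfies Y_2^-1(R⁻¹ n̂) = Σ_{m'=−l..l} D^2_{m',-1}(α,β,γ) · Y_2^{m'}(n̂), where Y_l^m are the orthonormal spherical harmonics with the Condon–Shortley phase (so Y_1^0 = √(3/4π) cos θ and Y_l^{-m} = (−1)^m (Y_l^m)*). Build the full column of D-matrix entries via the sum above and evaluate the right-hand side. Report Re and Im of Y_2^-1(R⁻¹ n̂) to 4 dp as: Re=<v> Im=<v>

Re=-0.0144 Im=-0.0558

Need the full column D^2_{m',-1} for m'=−2..2 at α=2.7639, β=1.4846, γ=2.83.
cos(β/2)=0.736916, sin(β/2)=0.675985
d^2_{-2,-1}: single k=1 term ⇒ +0.541029;  D = -0.261194+0.473803i
d^2_{-1,-1}: k∈[0..1] ⇒ +0.294898 -0.744441 = -0.449544;  D = -0.346913+0.285903i
d^2_{0,-1}: k∈[0..1] ⇒ -0.662622 +0.557576 = -0.105046;  D = +0.099988-0.032205i
d^2_{1,-1}: k∈[0..1] ⇒ +0.744441 -0.208808 = +0.535633;  D = +0.534464+0.035380i
d^2_{2,-1}: single k=0 term ⇒ -0.455259;  D = +0.411158+0.195473i
Y_2^{m'}(θ=1.6365,φ=4.4043) and Σ D·Y over m':
  (-0.2612+0.4738i)·(-0.3139-0.2223i)  (-0.3469+0.2859i)·(+0.0153-0.0482i)  (+0.1000-0.0322i)·(-0.3113+0.0000i)  (+0.5345+0.0354i)·(-0.0153-0.0482i)  (+0.4112+0.1955i)·(-0.3139+0.2223i)
Y_2^-1(R⁻¹ n̂) = -0.014364-0.055800i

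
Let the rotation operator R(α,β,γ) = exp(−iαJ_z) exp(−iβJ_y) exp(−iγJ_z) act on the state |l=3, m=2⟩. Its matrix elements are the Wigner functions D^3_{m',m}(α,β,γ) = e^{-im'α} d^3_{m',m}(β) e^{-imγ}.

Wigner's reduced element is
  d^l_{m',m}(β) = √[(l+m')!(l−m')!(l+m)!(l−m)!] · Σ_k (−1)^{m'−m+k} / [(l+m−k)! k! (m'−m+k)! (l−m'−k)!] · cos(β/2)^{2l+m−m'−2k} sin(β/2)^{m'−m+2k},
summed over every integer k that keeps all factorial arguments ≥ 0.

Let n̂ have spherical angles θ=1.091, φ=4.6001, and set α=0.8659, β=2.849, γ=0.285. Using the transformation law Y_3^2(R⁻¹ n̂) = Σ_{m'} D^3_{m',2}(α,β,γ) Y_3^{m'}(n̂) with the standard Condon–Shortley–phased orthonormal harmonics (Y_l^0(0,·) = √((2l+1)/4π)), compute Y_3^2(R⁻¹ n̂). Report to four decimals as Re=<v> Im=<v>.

Need the full column D^3_{m',2} for m'=−3..3 at α=0.8659, β=2.849, γ=0.285.
cos(β/2)=0.145775, sin(β/2)=0.989318
d^3_{-3,2}: single k=5 term ⇒ +0.338406;  D = -0.149295+0.303693i
d^3_{-2,2}: k∈[4..5] ⇒ +0.101784 -0.937594 = -0.835810;  D = -0.332392-0.766873i
d^3_{-1,2}: k∈[3..4] ⇒ +0.018971 -0.436880 = -0.417909;  D = -0.399747-0.121863i
d^3_{0,2}: k∈[2..3] ⇒ +0.002421 -0.111499 = -0.109078;  D = -0.091833+0.058862i
d^3_{1,2}: k∈[1..2] ⇒ +0.000206 -0.018971 = -0.018765;  D = -0.002524+0.018594i
d^3_{2,2}: k∈[0..1] ⇒ +0.000010 -0.002210 = -0.002200;  D = +0.001469+0.001638i
d^3_{3,2}: single k=0 term ⇒ -0.000160;  D = +0.000159-0.000004i
Y_3^{m'}(θ=1.091,φ=4.6001) and Σ D·Y over m':
  (-0.1493+0.3037i)·(+0.0963-0.2749i)  (-0.3324-0.7669i)·(-0.3619-0.0827i)  (-0.3997-0.1219i)·(-0.0021+0.0186i)  (-0.0918+0.0589i)·(-0.3333+0.0000i)  (-0.0025+0.0186i)·(+0.0021+0.0186i)  (+0.0015+0.0016i)·(-0.3619+0.0827i)  (+0.0002-0.0000i)·(-0.0963-0.2749i)
Y_3^2(R⁻¹ n̂) = +0.158682+0.347964i

Re=0.1587 Im=0.3480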